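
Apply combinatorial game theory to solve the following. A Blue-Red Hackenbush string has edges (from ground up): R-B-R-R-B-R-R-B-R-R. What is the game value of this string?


Edges (from ground): R-B-R-R-B-R-R-B-R-R
By Berlekamp's sign-expansion rule, a Blue-Red Hackenbush stalk has the value of the surreal number whose sign sequence is the edge sequence with B -> + and R -> -.
Sign sequence: -+--+--+--
Trace the sign expansion in the surreal number tree, starting from 0:
Edge 1: R (sign -) -> bounds (-inf, 0), value = -1
Edge 2: B (sign +) -> bounds (-1, 0), value = -1/2
Edge 3: R (sign -) -> bounds (-1, -1/2), value = -3/4
Edge 4: R (sign -) -> bounds (-1, -3/4), value = -7/8
Edge 5: B (sign +) -> bounds (-7/8, -3/4), value = -13/16
Edge 6: R (sign -) -> bounds (-7/8, -13/16), value = -27/32
Edge 7: R (sign -) -> bounds (-7/8, -27/32), value = -55/64
Edge 8: B (sign +) -> bounds (-55/64, -27/32), value = -109/128
Edge 9: R (sign -) -> bounds (-55/64, -109/128), value = -219/256
Edge 10: R (sign -) -> bounds (-55/64, -219/256), value = -439/512
Game value = -439/512

-439/512


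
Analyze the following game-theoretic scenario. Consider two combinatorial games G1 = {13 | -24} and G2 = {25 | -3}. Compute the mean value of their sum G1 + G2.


G1 = {13 | -24}, G2 = {25 | -3}
Each is a switch {a | b} with numbers a > b; its mean value is (a + b)/2, and mean value is additive over game sums: m(G1 + G2) = m(G1) + m(G2).
Mean of G1 = (13 + (-24))/2 = -11/2 = -11/2
Mean of G2 = (25 + (-3))/2 = 22/2 = 11
Mean of G1 + G2 = -11/2 + 11 = 11/2

11/2


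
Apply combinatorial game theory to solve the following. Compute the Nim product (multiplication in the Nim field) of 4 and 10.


Nim multiplication is bilinear over XOR: (u XOR v) * w = (u*w) XOR (v*w).
So we split each operand into its bit components and XOR the pairwise Nim products.
4 = 4 (as XOR of powers of 2).
10 = 2 + 8 (as XOR of powers of 2).
Using the standard Nim-product table on single bits:
  2*2 = 3,   2*4 = 8,   2*8 = 12,
  4*4 = 6,   4*8 = 11,  8*8 = 13,
and  1*x = x (identity), k*l = l*k (commutative).
Pairwise Nim products:
  4 * 2 = 8
  4 * 8 = 11
XOR them: 8 XOR 11 = 3.
Result: 4 * 10 = 3 (in Nim).

3


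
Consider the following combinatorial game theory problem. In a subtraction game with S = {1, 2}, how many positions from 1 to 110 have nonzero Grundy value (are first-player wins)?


Subtraction set S = {1, 2}, so G(n) = n mod 3.
G(n) = 0 when n is a multiple of 3.
Multiples of 3 in [1, 110]: 36
N-positions (nonzero Grundy) = 110 - 36 = 74

74


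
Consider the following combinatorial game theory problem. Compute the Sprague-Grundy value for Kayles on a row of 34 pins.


Kayles: a move removes 1 or 2 adjacent pins from a contiguous row.
Removing pins from a row of k leaves two independent rows (a, b) with a + b = k - 1 (one pin) or a + b = k - 2 (two pins); an end removal gives a = 0.
By Sprague-Grundy, G(k) = mex{ G(a) XOR G(b) } over all these splits. G(0) = 0.
G(1): splits (0,0):0^0=0 -> mex({0}) = 1
G(2): splits (0,1):0^1=1 (0,0):0^0=0 -> mex({0, 1}) = 2
G(3): splits (0,2):0^2=2 (1,1):1^1=0 (0,1):0^1=1 -> mex({0, 1, 2}) = 3
G(4): splits (0,3):0^3=3 (1,2):1^2=3 (0,2):0^2=2 (1,1):1^1=0 -> mex({0, 2, 3}) = 1
G(5): splits (0,4):0^1=1 (1,3):1^3=2 (2,2):2^2=0 (0,3):0^3=3 (1,2):1^2=3 -> mex({0, 1, 2, 3}) = 4
G(6) = mex({0, 1, 2, 4}) = 3
G(7) = mex({0, 1, 3, 4, 5}) = 2
G(8) = mex({0, 2, 3, 5, 6}) = 1
G(9) = mex({0, 1, 2, 3, 6, 7}) = 4
G(10) = mex({0, 1, 3, 4, 5, 7}) = 2
G(11) = mex({0, 1, 2, 3, 4, 5}) = 6
G(12) = mex({0, 1, 2, 3, 5, 6, 7}) = 4
G(13) = mex({0, 2, 3, 4, 6, 7}) = 1
G(14) = mex({0, 1, 4, 5, 6, 7}) = 2
G(15) = mex({0, 1, 2, 3, 4, 5, 6}) = 7
G(16) = mex({0, 2, 3, 5, 6, 7}) = 1
G(17) = mex({0, 1, 2, 3, 5, 6, 7}) = 4
G(18) = mex({0, 1, 2, 4, 5, 6}) = 3
G(19) = mex({0, 1, 3, 4, 5, 7}) = 2
G(20) = mex({0, 2, 3, 4, 5, 6, 7}) = 1
G(21) = mex({0, 1, 2, 3, 5, 6, 7}) = 4
G(22) = mex({0, 1, 2, 3, 4, 5, 7}) = 6
G(23) = mex({0, 1, 2, 3, 4, 5, 6}) = 7
G(24) = mex({0, 1, 2, 3, 5, 6, 7}) = 4
G(25) = mex({0, 2, 3, 4, 6, 7}) = 1
G(26) = mex({0, 1, 3, 4, 5, 6, 7}) = 2
G(27) = mex({0, 1, 2, 3, 4, 5, 6, 7}) = 8
G(28) = mex({0, 1, 2, 3, 4, 6, 7, 8}) = 5
G(29) = mex({0, 1, 2, 3, 5, 6, 7, 8, 9}) = 4
G(30) = mex({0, 1, 2, 3, 4, 5, 6, 9, 10}) = 7
G(31) = mex({0, 1, 3, 4, 5, 7, 10, 11}) = 2
G(32) = mex({0, 2, 3, 4, 5, 6, 7, 9, 11}) = 1
G(33) = mex({0, 1, 2, 3, 4, 5, 6, 7, 9, 12}) = 8
G(34) = mex({0, 1, 2, 3, 4, 5, 7, 8, 11, 12}) = 6
Therefore G(34) = 6.

6


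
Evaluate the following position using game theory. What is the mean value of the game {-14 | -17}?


Game = {-14 | -17}, a switch {a | b} with numbers a > b.
Its thermograph has left wall a - t and right wall b + t, which meet at t = (a - b)/2, where both equal (a + b)/2. So the mast (mean value) is at (a + b)/2.
Mean = (-14 + (-17))/2 = -31/2 = -31/2

-31/2


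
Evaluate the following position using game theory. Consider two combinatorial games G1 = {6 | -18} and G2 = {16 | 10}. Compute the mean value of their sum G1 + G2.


G1 = {6 | -18}, G2 = {16 | 10}
Each is a switch {a | b} with numbers a > b; its mean value is (a + b)/2, and mean value is additive over game sums: m(G1 + G2) = m(G1) + m(G2).
Mean of G1 = (6 + (-18))/2 = -12/2 = -6
Mean of G2 = (16 + (10))/2 = 26/2 = 13
Mean of G1 + G2 = -6 + 13 = 7

7


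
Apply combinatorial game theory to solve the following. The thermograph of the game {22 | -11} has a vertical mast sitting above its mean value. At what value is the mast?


Game = {22 | -11}, a switch {a | b} with numbers a > b.
Its thermograph has left wall a - t and right wall b + t, which meet at t = (a - b)/2, where both equal (a + b)/2. So the mast (mean value) is at (a + b)/2.
Mean = (22 + (-11))/2 = 11/2 = 11/2

11/2


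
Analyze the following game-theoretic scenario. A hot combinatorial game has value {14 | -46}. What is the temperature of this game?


The game is {14 | -46}, a switch {a | b} with numbers a > b.
Cooling {a | b} by t gives {a - t | b + t}, which stops being hot when a - t = b + t, i.e. at t = (a - b)/2. So the temperature of a switch is (a - b)/2.
Temperature = (Left option - Right option) / 2
= (14 - (-46)) / 2
= 60 / 2
= 30

30


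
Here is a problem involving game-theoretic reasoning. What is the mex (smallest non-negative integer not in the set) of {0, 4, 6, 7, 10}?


Set = {0, 4, 6, 7, 10}
0 is in the set.
1 is NOT in the set. This is the mex.
mex = 1

1


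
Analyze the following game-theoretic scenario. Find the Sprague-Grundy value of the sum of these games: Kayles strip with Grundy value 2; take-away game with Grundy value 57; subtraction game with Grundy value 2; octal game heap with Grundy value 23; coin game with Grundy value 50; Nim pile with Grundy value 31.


By the Sprague-Grundy theorem, the Grundy value of a sum of games is the XOR of individual Grundy values.
Kayles strip: Grundy value = 2. Running XOR: 0 XOR 2 = 2
take-away game: Grundy value = 57. Running XOR: 2 XOR 57 = 59
subtraction game: Grundy value = 2. Running XOR: 59 XOR 2 = 57
octal game heap: Grundy value = 23. Running XOR: 57 XOR 23 = 46
coin game: Grundy value = 50. Running XOR: 46 XOR 50 = 28
Nim pile: Grundy value = 31. Running XOR: 28 XOR 31 = 3
The combined Grundy value is 3.

3


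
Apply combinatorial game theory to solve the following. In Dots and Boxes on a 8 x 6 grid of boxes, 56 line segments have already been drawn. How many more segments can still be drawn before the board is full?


Grid: 8 x 6 boxes, i.e. 9 rows and 7 columns of dots.
Horizontal edges: (rows + 1) * cols = 9 * 6 = 54
Vertical edges: rows * (cols + 1) = 8 * 7 = 56
Total edges: 54 + 56 = 110
Edges drawn: 56
Remaining: 110 - 56 = 54

54


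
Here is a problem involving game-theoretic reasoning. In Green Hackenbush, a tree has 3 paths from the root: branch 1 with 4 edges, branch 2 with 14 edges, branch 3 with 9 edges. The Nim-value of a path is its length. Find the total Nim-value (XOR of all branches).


The tree has 3 branches from the ground vertex.
In Green Hackenbush, the Nim-value of a simple path of length k is k.
Branch 1: length 4, Nim-value = 4
Branch 2: length 14, Nim-value = 14
Branch 3: length 9, Nim-value = 9
Total Nim-value = XOR of all branch values:
0 XOR 4 = 4
4 XOR 14 = 10
10 XOR 9 = 3
Nim-value of the tree = 3

3


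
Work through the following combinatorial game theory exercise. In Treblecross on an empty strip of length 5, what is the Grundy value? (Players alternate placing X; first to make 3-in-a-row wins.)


Treblecross: place X on empty cells; 3-in-a-row wins.
Playing within two cells of an existing X lets the opponent win at once, so sensible play treats the cells i-2..i+2 around each X as dead. The player left with no safe cell loses, so this is a normal-play take-away game on strips of safe cells.
Placing X at cell i (0-indexed) of a strip of k safe cells leaves independent strips of sizes max(0, i-2) and max(0, k-i-3). Hence G(k) = mex{ G(max(0,i-2)) XOR G(max(0,k-i-3)) : 0 <= i < k }, with G(0) = 0.
G(1): splits (0,0):0^0=0 -> mex({0}) = 1
G(2): splits (0,0):0^0=0 -> mex({0}) = 1
G(3): splits (0,0):0^0=0 -> mex({0}) = 1
G(4): splits (0,1):0^1=1 (0,0):0^0=0 -> mex({0, 1}) = 2
G(5): splits (0,2):0^1=1 (0,1):0^1=1 (0,0):0^0=0 -> mex({0, 1}) = 2
Therefore G(5) = 2.

2


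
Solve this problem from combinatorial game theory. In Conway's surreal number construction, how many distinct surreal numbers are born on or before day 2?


Day 0: {|} = 0 is born. Count = 1.
Day n: the number of surreal numbers born by day n is 2^(n+1) - 1.
By day 0: 2^1 - 1 = 1
By day 1: 2^2 - 1 = 3
By day 2: 2^3 - 1 = 7
By day 2: 7 surreal numbers.

7


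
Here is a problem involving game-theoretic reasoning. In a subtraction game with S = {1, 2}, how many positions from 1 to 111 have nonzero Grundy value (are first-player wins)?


Subtraction set S = {1, 2}, so G(n) = n mod 3.
G(n) = 0 when n is a multiple of 3.
Multiples of 3 in [1, 111]: 37
N-positions (nonzero Grundy) = 111 - 37 = 74

74


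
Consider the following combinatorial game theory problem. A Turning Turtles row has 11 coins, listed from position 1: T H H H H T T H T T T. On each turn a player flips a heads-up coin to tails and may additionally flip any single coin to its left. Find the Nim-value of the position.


Coins: T H H H H T T H T T T
Key fact: a single head at position k behaves exactly like a Nim heap of size k (turning it to T and optionally flipping a coin at j < k corresponds to moving the heap from k to j, or to 0), and heads combine as a disjunctive sum (two heads at the same place would cancel, matching j XOR j = 0). So the Nim-value is the XOR of the 1-indexed positions of the heads.
Face-up positions (1-indexed): [2, 3, 4, 5, 8]
XOR 0 with 2: 0 XOR 2 = 2
XOR 2 with 3: 2 XOR 3 = 1
XOR 1 with 4: 1 XOR 4 = 5
XOR 5 with 5: 5 XOR 5 = 0
XOR 0 with 8: 0 XOR 8 = 8
Nim-value = 8

8


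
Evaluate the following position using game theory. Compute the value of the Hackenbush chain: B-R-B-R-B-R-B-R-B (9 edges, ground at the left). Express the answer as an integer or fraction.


Edges (from ground): B-R-B-R-B-R-B-R-B
By Berlekamp's sign-expansion rule, a Blue-Red Hackenbush stalk has the value of the surreal number whose sign sequence is the edge sequence with B -> + and R -> -.
Sign sequence: +-+-+-+-+
Trace the sign expansion in the surreal number tree, starting from 0:
Edge 1: B (sign +) -> bounds (0, +inf), value = 1
Edge 2: R (sign -) -> bounds (0, 1), value = 1/2
Edge 3: B (sign +) -> bounds (1/2, 1), value = 3/4
Edge 4: R (sign -) -> bounds (1/2, 3/4), value = 5/8
Edge 5: B (sign +) -> bounds (5/8, 3/4), value = 11/16
Edge 6: R (sign -) -> bounds (5/8, 11/16), value = 21/32
Edge 7: B (sign +) -> bounds (21/32, 11/16), value = 43/64
Edge 8: R (sign -) -> bounds (21/32, 43/64), value = 85/128
Edge 9: B (sign +) -> bounds (85/128, 43/64), value = 171/256
Game value = 171/256

171/256


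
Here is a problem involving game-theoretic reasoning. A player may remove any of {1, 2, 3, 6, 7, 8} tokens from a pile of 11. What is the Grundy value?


The subtraction set is S = {1, 2, 3, 6, 7, 8}.
G(k) = mex{ G(k - s) : s in S, s <= k }. We compute iteratively: G(0) = 0.
G(1) = mex({0}) = 1
G(2) = mex({0, 1}) = 2
G(3) = mex({0, 1, 2}) = 3
G(4) = mex({1, 2, 3}) = 0
G(5) = mex({0, 2, 3}) = 1
G(6) = mex({0, 1, 3}) = 2
G(7) = mex({0, 1, 2}) = 3
G(8) = mex({0, 1, 2, 3}) = 4
G(9) = mex({1, 2, 3, 4}) = 0
G(10) = mex({0, 2, 3, 4}) = 1
G(11) = mex({0, 1, 3, 4}) = 2
Therefore G(11) = 2.

2


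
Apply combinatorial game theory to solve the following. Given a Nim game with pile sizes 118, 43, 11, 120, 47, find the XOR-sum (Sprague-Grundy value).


We need the XOR (exclusive or) of all pile sizes.
After XOR-ing pile 1 (size 118): 0 XOR 118 = 118
After XOR-ing pile 2 (size 43): 118 XOR 43 = 93
After XOR-ing pile 3 (size 11): 93 XOR 11 = 86
After XOR-ing pile 4 (size 120): 86 XOR 120 = 46
After XOR-ing pile 5 (size 47): 46 XOR 47 = 1
The Nim-value of this position is 1.

1


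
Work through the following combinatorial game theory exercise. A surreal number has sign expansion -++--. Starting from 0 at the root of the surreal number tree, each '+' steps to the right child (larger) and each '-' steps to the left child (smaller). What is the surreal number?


Sign expansion: -++--
Rule: track bounds (lo, hi), initially (-inf, +inf). On '+', the current value becomes lo and we move to the simplest number in (value, hi): value + 1 if hi = +inf, otherwise the midpoint (value + hi)/2. On '-', the current value becomes hi and we move to value - 1 if lo = -inf, otherwise the midpoint (lo + value)/2.
Start at 0.
Step 1: sign = -, move left. Bounds: (-inf, 0). Value = -1
Step 2: sign = +, move right. Bounds: (-1, 0). Value = -1/2
Step 3: sign = +, move right. Bounds: (-1/2, 0). Value = -1/4
Step 4: sign = -, move left. Bounds: (-1/2, -1/4). Value = -3/8
Step 5: sign = -, move left. Bounds: (-1/2, -3/8). Value = -7/16
The surreal number with sign expansion -++-- is -7/16.

-7/16


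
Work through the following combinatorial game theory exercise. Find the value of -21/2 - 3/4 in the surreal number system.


x = -21/2, y = 3/4
Converting to common denominator: 4
x = -42/4, y = 3/4
x - y = -21/2 - 3/4 = -45/4

-45/4


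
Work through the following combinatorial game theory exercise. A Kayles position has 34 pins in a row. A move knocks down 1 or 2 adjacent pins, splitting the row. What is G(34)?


Kayles: a move removes 1 or 2 adjacent pins from a contiguous row.
Removing pins from a row of k leaves two independent rows (a, b) with a + b = k - 1 (one pin) or a + b = k - 2 (two pins); an end removal gives a = 0.
By Sprague-Grundy, G(k) = mex{ G(a) XOR G(b) } over all these splits. G(0) = 0.
G(1): splits (0,0):0^0=0 -> mex({0}) = 1
G(2): splits (0,1):0^1=1 (0,0):0^0=0 -> mex({0, 1}) = 2
G(3): splits (0,2):0^2=2 (1,1):1^1=0 (0,1):0^1=1 -> mex({0, 1, 2}) = 3
G(4): splits (0,3):0^3=3 (1,2):1^2=3 (0,2):0^2=2 (1,1):1^1=0 -> mex({0, 2, 3}) = 1
G(5): splits (0,4):0^1=1 (1,3):1^3=2 (2,2):2^2=0 (0,3):0^3=3 (1,2):1^2=3 -> mex({0, 1, 2, 3}) = 4
G(6) = mex({0, 1, 2, 4}) = 3
G(7) = mex({0, 1, 3, 4, 5}) = 2
G(8) = mex({0, 2, 3, 5, 6}) = 1
G(9) = mex({0, 1, 2, 3, 6, 7}) = 4
G(10) = mex({0, 1, 3, 4, 5, 7}) = 2
G(11) = mex({0, 1, 2, 3, 4, 5}) = 6
G(12) = mex({0, 1, 2, 3, 5, 6, 7}) = 4
G(13) = mex({0, 2, 3, 4, 6, 7}) = 1
G(14) = mex({0, 1, 4, 5, 6, 7}) = 2
G(15) = mex({0, 1, 2, 3, 4, 5, 6}) = 7
G(16) = mex({0, 2, 3, 5, 6, 7}) = 1
G(17) = mex({0, 1, 2, 3, 5, 6, 7}) = 4
G(18) = mex({0, 1, 2, 4, 5, 6}) = 3
G(19) = mex({0, 1, 3, 4, 5, 7}) = 2
G(20) = mex({0, 2, 3, 4, 5, 6, 7}) = 1
G(21) = mex({0, 1, 2, 3, 5, 6, 7}) = 4
G(22) = mex({0, 1, 2, 3, 4, 5, 7}) = 6
G(23) = mex({0, 1, 2, 3, 4, 5, 6}) = 7
G(24) = mex({0, 1, 2, 3, 5, 6, 7}) = 4
G(25) = mex({0, 2, 3, 4, 6, 7}) = 1
G(26) = mex({0, 1, 3, 4, 5, 6, 7}) = 2
G(27) = mex({0, 1, 2, 3, 4, 5, 6, 7}) = 8
G(28) = mex({0, 1, 2, 3, 4, 6, 7, 8}) = 5
G(29) = mex({0, 1, 2, 3, 5, 6, 7, 8, 9}) = 4
G(30) = mex({0, 1, 2, 3, 4, 5, 6, 9, 10}) = 7
G(31) = mex({0, 1, 3, 4, 5, 7, 10, 11}) = 2
G(32) = mex({0, 2, 3, 4, 5, 6, 7, 9, 11}) = 1
G(33) = mex({0, 1, 2, 3, 4, 5, 6, 7, 9, 12}) = 8
G(34) = mex({0, 1, 2, 3, 4, 5, 7, 8, 11, 12}) = 6
Therefore G(34) = 6.

6


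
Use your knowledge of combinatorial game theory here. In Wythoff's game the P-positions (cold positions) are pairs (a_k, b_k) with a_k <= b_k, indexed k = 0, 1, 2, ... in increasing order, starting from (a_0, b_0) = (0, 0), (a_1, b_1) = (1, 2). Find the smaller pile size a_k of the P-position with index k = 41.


By Wythoff's theorem, a_k = floor(k * phi) and b_k = floor(k * phi^2) = a_k + k, where phi = (1 + sqrt(5))/2 is the golden ratio.
phi = (1 + sqrt(5))/2 = 1.618034
k = 41
k * phi = 41 * 1.618034 = 66.339394
a_41 = floor(k * phi) = 66

66


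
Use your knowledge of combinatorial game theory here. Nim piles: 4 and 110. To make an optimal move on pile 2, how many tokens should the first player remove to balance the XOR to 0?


Piles: 4 and 110
Current XOR: 4 XOR 110 = 106 (non-zero, so this is an N-position).
To make the XOR zero, we need to find a move that balances the piles.
For pile 2 (size 110): target = 110 XOR 106 = 4
We reduce pile 2 from 110 to 4.
Tokens removed: 110 - 4 = 106
Verification: 4 XOR 4 = 0

106


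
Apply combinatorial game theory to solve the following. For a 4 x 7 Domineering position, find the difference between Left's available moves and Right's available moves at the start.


Board is 4 x 7 (rows x cols).
Left (vertical) placements: (rows-1) * cols = 3 * 7 = 21
Right (horizontal) placements: rows * (cols-1) = 4 * 6 = 24
Advantage = Left - Right = 21 - 24 = -3

-3


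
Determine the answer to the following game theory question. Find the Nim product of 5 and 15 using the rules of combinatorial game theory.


Nim multiplication is bilinear over XOR: (u XOR v) * w = (u*w) XOR (v*w).
So we split each operand into its bit components and XOR the pairwise Nim products.
5 = 1 + 4 (as XOR of powers of 2).
15 = 1 + 2 + 4 + 8 (as XOR of powers of 2).
Using the standard Nim-product table on single bits:
  2*2 = 3,   2*4 = 8,   2*8 = 12,
  4*4 = 6,   4*8 = 11,  8*8 = 13,
and  1*x = x (identity), k*l = l*k (commutative).
Pairwise Nim products:
  1 * 1 = 1
  1 * 2 = 2
  1 * 4 = 4
  1 * 8 = 8
  4 * 1 = 4
  4 * 2 = 8
  4 * 4 = 6
  4 * 8 = 11
XOR them: 1 XOR 2 XOR 4 XOR 8 XOR 4 XOR 8 XOR 6 XOR 11 = 14.
Result: 5 * 15 = 14 (in Nim).

14


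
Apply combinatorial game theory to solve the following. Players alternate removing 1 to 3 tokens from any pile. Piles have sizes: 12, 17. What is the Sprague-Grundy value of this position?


Subtraction set: {1, 2, 3}
For this subtraction set, G(n) = n mod 4 (period = max + 1 = 4).
Pile 1 (size 12): G(12) = 12 mod 4 = 0
Pile 2 (size 17): G(17) = 17 mod 4 = 1
Total Grundy value = XOR of all: 0 XOR 1 = 1

1


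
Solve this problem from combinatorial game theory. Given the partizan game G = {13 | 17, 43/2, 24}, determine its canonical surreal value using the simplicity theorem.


Left options: {13}, max = 13
Right options: {17, 43/2, 24}, min = 17
All options are numbers and max(Left) < min(Right), so by the simplicity theorem the value is the simplest (earliest-born) number strictly between 13 and 17.
Integers 14 through 16 all lie strictly between 13 and 17.
Among integers, the simplest (lowest birthday = smallest |n|; 0 is born on day 0, +-n on day n) is 14.
No non-integer in the interval can be simpler: if x is a non-integer in the interval, then floor(x) or ceil(x) also lies in the interval (the interval contains an integer), and both are proper prefixes of x's sign expansion, i.e. born earlier. So the game value is 14.
Game value = 14

14


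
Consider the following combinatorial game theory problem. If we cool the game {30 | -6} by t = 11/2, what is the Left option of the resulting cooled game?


Original game: {30 | -6} (a switch {a | b} with a > b).
Cooling by t (for t below the temperature (a - b)/2 = 18) taxes each move by t: {a | b} cooled by t is {a - t | b + t}.
Cooling amount: t = 11/2
Cooled Left option: 30 - 11/2 = 49/2
Cooled Right option: -6 + 11/2 = -1/2
Cooled game: {49/2 | -1/2}
Left option = 49/2

49/2


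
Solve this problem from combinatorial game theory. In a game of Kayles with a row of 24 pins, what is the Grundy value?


Kayles: a move removes 1 or 2 adjacent pins from a contiguous row.
Removing pins from a row of k leaves two independent rows (a, b) with a + b = k - 1 (one pin) or a + b = k - 2 (two pins); an end removal gives a = 0.
By Sprague-Grundy, G(k) = mex{ G(a) XOR G(b) } over all these splits. G(0) = 0.
G(1): splits (0,0):0^0=0 -> mex({0}) = 1
G(2): splits (0,1):0^1=1 (0,0):0^0=0 -> mex({0, 1}) = 2
G(3): splits (0,2):0^2=2 (1,1):1^1=0 (0,1):0^1=1 -> mex({0, 1, 2}) = 3
G(4): splits (0,3):0^3=3 (1,2):1^2=3 (0,2):0^2=2 (1,1):1^1=0 -> mex({0, 2, 3}) = 1
G(5): splits (0,4):0^1=1 (1,3):1^3=2 (2,2):2^2=0 (0,3):0^3=3 (1,2):1^2=3 -> mex({0, 1, 2, 3}) = 4
G(6) = mex({0, 1, 2, 4}) = 3
G(7) = mex({0, 1, 3, 4, 5}) = 2
G(8) = mex({0, 2, 3, 5, 6}) = 1
G(9) = mex({0, 1, 2, 3, 6, 7}) = 4
G(10) = mex({0, 1, 3, 4, 5, 7}) = 2
G(11) = mex({0, 1, 2, 3, 4, 5}) = 6
G(12) = mex({0, 1, 2, 3, 5, 6, 7}) = 4
G(13) = mex({0, 2, 3, 4, 6, 7}) = 1
G(14) = mex({0, 1, 4, 5, 6, 7}) = 2
G(15) = mex({0, 1, 2, 3, 4, 5, 6}) = 7
G(16) = mex({0, 2, 3, 5, 6, 7}) = 1
G(17) = mex({0, 1, 2, 3, 5, 6, 7}) = 4
G(18) = mex({0, 1, 2, 4, 5, 6}) = 3
G(19) = mex({0, 1, 3, 4, 5, 7}) = 2
G(20) = mex({0, 2, 3, 4, 5, 6, 7}) = 1
G(21) = mex({0, 1, 2, 3, 5, 6, 7}) = 4
G(22) = mex({0, 1, 2, 3, 4, 5, 7}) = 6
G(23) = mex({0, 1, 2, 3, 4, 5, 6}) = 7
G(24) = mex({0, 1, 2, 3, 5, 6, 7}) = 4
Therefore G(24) = 4.

4


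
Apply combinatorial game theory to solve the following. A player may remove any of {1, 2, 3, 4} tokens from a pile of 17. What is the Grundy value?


The subtraction set is S = {1, 2, 3, 4}.
G(k) = mex{ G(k - s) : s in S, s <= k }. We compute iteratively: G(0) = 0.
G(1) = mex({0}) = 1
G(2) = mex({0, 1}) = 2
G(3) = mex({0, 1, 2}) = 3
G(4) = mex({0, 1, 2, 3}) = 4
G(5) = mex({1, 2, 3, 4}) = 0
G(6) = mex({0, 2, 3, 4}) = 1
G(7) = mex({0, 1, 3, 4}) = 2
G(8) = mex({0, 1, 2, 4}) = 3
Observe that G(5)..G(8) = 0, 1, 2, 3 repeats G(0)..G(3) = 0, 1, 2, 3.
For k >= max(S) = 4, G(k) is determined by the previous 4 values G(k-4)..G(k-1); a window of 4 consecutive values has recurred shifted by 5, so by induction G(k + 5) = G(k) for all k >= 0: the sequence is periodic from the start with period 5.
One period: G(0..4) = 0, 1, 2, 3, 4.
17 mod 5 = 2, so G(17) = G(2) = 2.

2


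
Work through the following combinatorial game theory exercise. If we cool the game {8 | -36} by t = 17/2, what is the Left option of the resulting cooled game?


Original game: {8 | -36} (a switch {a | b} with a > b).
Cooling by t (for t below the temperature (a - b)/2 = 22) taxes each move by t: {a | b} cooled by t is {a - t | b + t}.
Cooling amount: t = 17/2
Cooled Left option: 8 - 17/2 = -1/2
Cooled Right option: -36 + 17/2 = -55/2
Cooled game: {-1/2 | -55/2}
Left option = -1/2

-1/2


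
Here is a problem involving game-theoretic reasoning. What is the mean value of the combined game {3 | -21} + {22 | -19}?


G1 = {3 | -21}, G2 = {22 | -19}
Each is a switch {a | b} with numbers a > b; its mean value is (a + b)/2, and mean value is additive over game sums: m(G1 + G2) = m(G1) + m(G2).
Mean of G1 = (3 + (-21))/2 = -18/2 = -9
Mean of G2 = (22 + (-19))/2 = 3/2 = 3/2
Mean of G1 + G2 = -9 + 3/2 = -15/2

-15/2


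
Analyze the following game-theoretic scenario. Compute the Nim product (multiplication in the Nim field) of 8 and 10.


Nim multiplication is bilinear over XOR: (u XOR v) * w = (u*w) XOR (v*w).
So we split each operand into its bit components and XOR the pairwise Nim products.
8 = 8 (as XOR of powers of 2).
10 = 2 + 8 (as XOR of powers of 2).
Using the standard Nim-product table on single bits:
  2*2 = 3,   2*4 = 8,   2*8 = 12,
  4*4 = 6,   4*8 = 11,  8*8 = 13,
and  1*x = x (identity), k*l = l*k (commutative).
Pairwise Nim products:
  8 * 2 = 12
  8 * 8 = 13
XOR them: 12 XOR 13 = 1.
Result: 8 * 10 = 1 (in Nim).

1


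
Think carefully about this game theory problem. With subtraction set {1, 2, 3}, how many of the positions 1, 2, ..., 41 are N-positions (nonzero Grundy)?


Subtraction set S = {1, 2, 3}, so G(n) = n mod 4.
G(n) = 0 when n is a multiple of 4.
Multiples of 4 in [1, 41]: 10
N-positions (nonzero Grundy) = 41 - 10 = 31

31


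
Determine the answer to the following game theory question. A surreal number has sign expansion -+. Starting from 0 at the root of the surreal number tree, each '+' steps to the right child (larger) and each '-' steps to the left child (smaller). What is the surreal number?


Sign expansion: -+
Rule: track bounds (lo, hi), initially (-inf, +inf). On '+', the current value becomes lo and we move to the simplest number in (value, hi): value + 1 if hi = +inf, otherwise the midpoint (value + hi)/2. On '-', the current value becomes hi and we move to value - 1 if lo = -inf, otherwise the midpoint (lo + value)/2.
Start at 0.
Step 1: sign = -, move left. Bounds: (-inf, 0). Value = -1
Step 2: sign = +, move right. Bounds: (-1, 0). Value = -1/2
The surreal number with sign expansion -+ is -1/2.

-1/2


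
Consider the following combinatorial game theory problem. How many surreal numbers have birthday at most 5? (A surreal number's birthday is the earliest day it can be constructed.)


Day 0: {|} = 0 is born. Count = 1.
Day n: the number of surreal numbers born by day n is 2^(n+1) - 1.
By day 0: 2^1 - 1 = 1
By day 1: 2^2 - 1 = 3
By day 2: 2^3 - 1 = 7
By day 3: 2^4 - 1 = 15
By day 4: 2^5 - 1 = 31
By day 5: 2^6 - 1 = 63
By day 5: 63 surreal numbers.

63


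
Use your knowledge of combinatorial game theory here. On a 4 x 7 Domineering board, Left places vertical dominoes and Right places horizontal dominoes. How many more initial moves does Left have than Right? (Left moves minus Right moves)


Board is 4 x 7 (rows x cols).
Left (vertical) placements: (rows-1) * cols = 3 * 7 = 21
Right (horizontal) placements: rows * (cols-1) = 4 * 6 = 24
Advantage = Left - Right = 21 - 24 = -3

-3


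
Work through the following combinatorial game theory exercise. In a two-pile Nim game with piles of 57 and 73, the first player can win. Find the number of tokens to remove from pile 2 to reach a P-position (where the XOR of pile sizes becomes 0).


Piles: 57 and 73
Current XOR: 57 XOR 73 = 112 (non-zero, so this is an N-position).
To make the XOR zero, we need to find a move that balances the piles.
For pile 2 (size 73): target = 73 XOR 112 = 57
We reduce pile 2 from 73 to 57.
Tokens removed: 73 - 57 = 16
Verification: 57 XOR 57 = 0

16


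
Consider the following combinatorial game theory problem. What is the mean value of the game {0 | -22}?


Game = {0 | -22}, a switch {a | b} with numbers a > b.
Its thermograph has left wall a - t and right wall b + t, which meet at t = (a - b)/2, where both equal (a + b)/2. So the mast (mean value) is at (a + b)/2.
Mean = (0 + (-22))/2 = -22/2 = -11

-11


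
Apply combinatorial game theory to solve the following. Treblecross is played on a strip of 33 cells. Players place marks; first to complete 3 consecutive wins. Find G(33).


Treblecross: place X on empty cells; 3-in-a-row wins.
Playing within two cells of an existing X lets the opponent win at once, so sensible play treats the cells i-2..i+2 around each X as dead. The player left with no safe cell loses, so this is a normal-play take-away game on strips of safe cells.
Placing X at cell i (0-indexed) of a strip of k safe cells leaves independent strips of sizes max(0, i-2) and max(0, k-i-3). Hence G(k) = mex{ G(max(0,i-2)) XOR G(max(0,k-i-3)) : 0 <= i < k }, with G(0) = 0.
G(1): splits (0,0):0^0=0 -> mex({0}) = 1
G(2): splits (0,0):0^0=0 -> mex({0}) = 1
G(3): splits (0,0):0^0=0 -> mex({0}) = 1
G(4): splits (0,1):0^1=1 (0,0):0^0=0 -> mex({0, 1}) = 2
G(5): splits (0,2):0^1=1 (0,1):0^1=1 (0,0):0^0=0 -> mex({0, 1}) = 2
G(6) = mex({1}) = 0
G(7) = mex({0, 1, 2}) = 3
G(8) = mex({0, 1, 2}) = 3
G(9) = mex({0, 2}) = 1
G(10) = mex({0, 2, 3}) = 1
G(11) = mex({0, 3}) = 1
G(12) = mex({1, 3}) = 0
G(13) = mex({0, 1, 2, 3}) = 4
G(14) = mex({0, 1, 2}) = 3
G(15) = mex({0, 1, 2}) = 3
G(16) = mex({0, 1, 2, 4}) = 3
G(17) = mex({0, 1, 3, 4}) = 2
G(18) = mex({0, 1, 3, 4}) = 2
G(19) = mex({0, 1, 3, 5}) = 2
G(20) = mex({0, 1, 2, 3, 5}) = 4
G(21) = mex({0, 1, 2, 3, 5}) = 4
G(22) = mex({1, 2, 6}) = 0
G(23) = mex({0, 1, 2, 3, 4, 6}) = 5
G(24) = mex({0, 1, 2, 3, 4}) = 5
G(25) = mex({0, 1, 3, 4, 7}) = 2
G(26) = mex({0, 1, 3, 4, 5, 7}) = 2
G(27) = mex({0, 1, 3, 5}) = 2
G(28) = mex({0, 1, 2, 5}) = 3
G(29) = mex({0, 1, 2, 4, 5, 6}) = 3
G(30) = mex({1, 2, 4, 6}) = 0
G(31) = mex({0, 1, 2, 3, 4, 6}) = 5
G(32) = mex({1, 2, 3, 4, 7}) = 0
G(33) = mex({0, 3, 7}) = 1
Therefore G(33) = 1.

1


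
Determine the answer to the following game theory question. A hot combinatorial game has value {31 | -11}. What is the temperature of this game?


The game is {31 | -11}, a switch {a | b} with numbers a > b.
Cooling {a | b} by t gives {a - t | b + t}, which stops being hot when a - t = b + t, i.e. at t = (a - b)/2. So the temperature of a switch is (a - b)/2.
Temperature = (Left option - Right option) / 2
= (31 - (-11)) / 2
= 42 / 2
= 21

21


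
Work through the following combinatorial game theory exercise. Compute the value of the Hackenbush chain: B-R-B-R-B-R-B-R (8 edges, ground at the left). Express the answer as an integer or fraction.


Edges (from ground): B-R-B-R-B-R-B-R
By Berlekamp's sign-expansion rule, a Blue-Red Hackenbush stalk has the value of the surreal number whose sign sequence is the edge sequence with B -> + and R -> -.
Sign sequence: +-+-+-+-
Trace the sign expansion in the surreal number tree, starting from 0:
Edge 1: B (sign +) -> bounds (0, +inf), value = 1
Edge 2: R (sign -) -> bounds (0, 1), value = 1/2
Edge 3: B (sign +) -> bounds (1/2, 1), value = 3/4
Edge 4: R (sign -) -> bounds (1/2, 3/4), value = 5/8
Edge 5: B (sign +) -> bounds (5/8, 3/4), value = 11/16
Edge 6: R (sign -) -> bounds (5/8, 11/16), value = 21/32
Edge 7: B (sign +) -> bounds (21/32, 11/16), value = 43/64
Edge 8: R (sign -) -> bounds (21/32, 43/64), value = 85/128
Game value = 85/128

85/128


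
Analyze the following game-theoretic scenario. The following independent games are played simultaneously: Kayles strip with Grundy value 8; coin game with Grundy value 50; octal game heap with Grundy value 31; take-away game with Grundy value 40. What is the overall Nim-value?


By the Sprague-Grundy theorem, the Grundy value of a sum of games is the XOR of individual Grundy values.
Kayles strip: Grundy value = 8. Running XOR: 0 XOR 8 = 8
coin game: Grundy value = 50. Running XOR: 8 XOR 50 = 58
octal game heap: Grundy value = 31. Running XOR: 58 XOR 31 = 37
take-away game: Grundy value = 40. Running XOR: 37 XOR 40 = 13
The combined Grundy value is 13.

13


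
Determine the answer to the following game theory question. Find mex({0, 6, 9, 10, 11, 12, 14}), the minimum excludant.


Set = {0, 6, 9, 10, 11, 12, 14}
0 is in the set.
1 is NOT in the set. This is the mex.
mex = 1

1


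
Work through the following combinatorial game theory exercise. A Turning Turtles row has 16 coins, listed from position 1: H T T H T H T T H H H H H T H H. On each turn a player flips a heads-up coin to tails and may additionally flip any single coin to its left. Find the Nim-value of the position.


Coins: H T T H T H T T H H H H H T H H
Key fact: a single head at position k behaves exactly like a Nim heap of size k (turning it to T and optionally flipping a coin at j < k corresponds to moving the heap from k to j, or to 0), and heads combine as a disjunctive sum (two heads at the same place would cancel, matching j XOR j = 0). So the Nim-value is the XOR of the 1-indexed positions of the heads.
Face-up positions (1-indexed): [1, 4, 6, 9, 10, 11, 12, 13, 15, 16]
XOR 0 with 1: 0 XOR 1 = 1
XOR 1 with 4: 1 XOR 4 = 5
XOR 5 with 6: 5 XOR 6 = 3
XOR 3 with 9: 3 XOR 9 = 10
XOR 10 with 10: 10 XOR 10 = 0
XOR 0 with 11: 0 XOR 11 = 11
XOR 11 with 12: 11 XOR 12 = 7
XOR 7 with 13: 7 XOR 13 = 10
XOR 10 with 15: 10 XOR 15 = 5
XOR 5 with 16: 5 XOR 16 = 21
Nim-value = 21

21


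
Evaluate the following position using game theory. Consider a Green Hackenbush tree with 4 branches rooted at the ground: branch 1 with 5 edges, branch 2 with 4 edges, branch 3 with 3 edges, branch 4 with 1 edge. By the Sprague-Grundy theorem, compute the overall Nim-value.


The tree has 4 branches from the ground vertex.
In Green Hackenbush, the Nim-value of a simple path of length k is k.
Branch 1: length 5, Nim-value = 5
Branch 2: length 4, Nim-value = 4
Branch 3: length 3, Nim-value = 3
Branch 4: length 1, Nim-value = 1
Total Nim-value = XOR of all branch values:
0 XOR 5 = 5
5 XOR 4 = 1
1 XOR 3 = 2
2 XOR 1 = 3
Nim-value of the tree = 3

3


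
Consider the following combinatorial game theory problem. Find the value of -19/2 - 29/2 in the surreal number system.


x = -19/2, y = 29/2
Converting to common denominator: 2
x = -19/2, y = 29/2
x - y = -19/2 - 29/2 = -24

-24


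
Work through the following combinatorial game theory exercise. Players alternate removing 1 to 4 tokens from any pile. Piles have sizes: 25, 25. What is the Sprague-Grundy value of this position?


Subtraction set: {1, 2, 3, 4}
For this subtraction set, G(n) = n mod 5 (period = max + 1 = 5).
Pile 1 (size 25): G(25) = 25 mod 5 = 0
Pile 2 (size 25): G(25) = 25 mod 5 = 0
Total Grundy value = XOR of all: 0 XOR 0 = 0

0


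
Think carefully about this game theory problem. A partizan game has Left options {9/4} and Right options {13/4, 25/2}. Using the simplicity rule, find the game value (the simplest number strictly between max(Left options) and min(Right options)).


Left options: {9/4}, max = 9/4
Right options: {13/4, 25/2}, min = 13/4
All options are numbers and max(Left) < min(Right), so by the simplicity theorem the value is the simplest (earliest-born) number strictly between 9/4 and 13/4.
The only integer strictly between 9/4 and 13/4 is 3.
No non-integer in the interval can be simpler: if x is a non-integer in the interval, then floor(x) or ceil(x) also lies in the interval (the interval contains an integer), and both are proper prefixes of x's sign expansion, i.e. born earlier. So the game value is 3.
Game value = 3

3


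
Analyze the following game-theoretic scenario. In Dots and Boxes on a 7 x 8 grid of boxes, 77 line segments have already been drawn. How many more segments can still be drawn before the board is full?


Grid: 7 x 8 boxes, i.e. 8 rows and 9 columns of dots.
Horizontal edges: (rows + 1) * cols = 8 * 8 = 64
Vertical edges: rows * (cols + 1) = 7 * 9 = 63
Total edges: 64 + 63 = 127
Edges drawn: 77
Remaining: 127 - 77 = 50

50


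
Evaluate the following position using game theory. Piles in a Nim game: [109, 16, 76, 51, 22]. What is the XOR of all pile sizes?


We need the XOR (exclusive or) of all pile sizes.
After XOR-ing pile 1 (size 109): 0 XOR 109 = 109
After XOR-ing pile 2 (size 16): 109 XOR 16 = 125
After XOR-ing pile 3 (size 76): 125 XOR 76 = 49
After XOR-ing pile 4 (size 51): 49 XOR 51 = 2
After XOR-ing pile 5 (size 22): 2 XOR 22 = 20
The Nim-value of this position is 20.

20


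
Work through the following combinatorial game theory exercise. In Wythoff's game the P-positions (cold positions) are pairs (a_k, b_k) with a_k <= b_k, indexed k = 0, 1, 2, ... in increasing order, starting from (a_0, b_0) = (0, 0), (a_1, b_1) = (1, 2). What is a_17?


By Wythoff's theorem, a_k = floor(k * phi) and b_k = floor(k * phi^2) = a_k + k, where phi = (1 + sqrt(5))/2 is the golden ratio.
phi = (1 + sqrt(5))/2 = 1.618034
k = 17
k * phi = 17 * 1.618034 = 27.506578
a_17 = floor(k * phi) = 27

27


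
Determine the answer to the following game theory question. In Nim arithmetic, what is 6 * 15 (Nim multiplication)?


Nim multiplication is bilinear over XOR: (u XOR v) * w = (u*w) XOR (v*w).
So we split each operand into its bit components and XOR the pairwise Nim products.
6 = 2 + 4 (as XOR of powers of 2).
15 = 1 + 2 + 4 + 8 (as XOR of powers of 2).
Using the standard Nim-product table on single bits:
  2*2 = 3,   2*4 = 8,   2*8 = 12,
  4*4 = 6,   4*8 = 11,  8*8 = 13,
and  1*x = x (identity), k*l = l*k (commutative).
Pairwise Nim products:
  2 * 1 = 2
  2 * 2 = 3
  2 * 4 = 8
  2 * 8 = 12
  4 * 1 = 4
  4 * 2 = 8
  4 * 4 = 6
  4 * 8 = 11
XOR them: 2 XOR 3 XOR 8 XOR 12 XOR 4 XOR 8 XOR 6 XOR 11 = 4.
Result: 6 * 15 = 4 (in Nim).

4


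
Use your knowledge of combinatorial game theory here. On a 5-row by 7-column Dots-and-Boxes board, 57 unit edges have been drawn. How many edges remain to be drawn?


Grid: 5 x 7 boxes, i.e. 6 rows and 8 columns of dots.
Horizontal edges: (rows + 1) * cols = 6 * 7 = 42
Vertical edges: rows * (cols + 1) = 5 * 8 = 40
Total edges: 42 + 40 = 82
Edges drawn: 57
Remaining: 82 - 57 = 25

25


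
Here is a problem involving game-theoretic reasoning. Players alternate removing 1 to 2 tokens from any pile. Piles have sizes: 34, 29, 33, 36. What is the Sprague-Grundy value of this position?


Subtraction set: {1, 2}
For this subtraction set, G(n) = n mod 3 (period = max + 1 = 3).
Pile 1 (size 34): G(34) = 34 mod 3 = 1
Pile 2 (size 29): G(29) = 29 mod 3 = 2
Pile 3 (size 33): G(33) = 33 mod 3 = 0
Pile 4 (size 36): G(36) = 36 mod 3 = 0
Total Grundy value = XOR of all: 1 XOR 2 XOR 0 XOR 0 = 3

3


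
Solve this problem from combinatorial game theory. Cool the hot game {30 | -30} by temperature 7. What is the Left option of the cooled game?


Original game: {30 | -30} (a switch {a | b} with a > b).
Cooling by t (for t below the temperature (a - b)/2 = 30) taxes each move by t: {a | b} cooled by t is {a - t | b + t}.
Cooling amount: t = 7
Cooled Left option: 30 - 7 = 23
Cooled Right option: -30 + 7 = -23
Cooled game: {23 | -23}
Left option = 23

23


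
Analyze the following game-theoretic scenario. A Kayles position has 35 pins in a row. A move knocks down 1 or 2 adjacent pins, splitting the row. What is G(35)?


Kayles: a move removes 1 or 2 adjacent pins from a contiguous row.
Removing pins from a row of k leaves two independent rows (a, b) with a + b = k - 1 (one pin) or a + b = k - 2 (two pins); an end removal gives a = 0.
By Sprague-Grundy, G(k) = mex{ G(a) XOR G(b) } over all these splits. G(0) = 0.
G(1): splits (0,0):0^0=0 -> mex({0}) = 1
G(2): splits (0,1):0^1=1 (0,0):0^0=0 -> mex({0, 1}) = 2
G(3): splits (0,2):0^2=2 (1,1):1^1=0 (0,1):0^1=1 -> mex({0, 1, 2}) = 3
G(4): splits (0,3):0^3=3 (1,2):1^2=3 (0,2):0^2=2 (1,1):1^1=0 -> mex({0, 2, 3}) = 1
G(5): splits (0,4):0^1=1 (1,3):1^3=2 (2,2):2^2=0 (0,3):0^3=3 (1,2):1^2=3 -> mex({0, 1, 2, 3}) = 4
G(6) = mex({0, 1, 2, 4}) = 3
G(7) = mex({0, 1, 3, 4, 5}) = 2
G(8) = mex({0, 2, 3, 5, 6}) = 1
G(9) = mex({0, 1, 2, 3, 6, 7}) = 4
G(10) = mex({0, 1, 3, 4, 5, 7}) = 2
G(11) = mex({0, 1, 2, 3, 4, 5}) = 6
G(12) = mex({0, 1, 2, 3, 5, 6, 7}) = 4
G(13) = mex({0, 2, 3, 4, 6, 7}) = 1
G(14) = mex({0, 1, 4, 5, 6, 7}) = 2
G(15) = mex({0, 1, 2, 3, 4, 5, 6}) = 7
G(16) = mex({0, 2, 3, 5, 6, 7}) = 1
G(17) = mex({0, 1, 2, 3, 5, 6, 7}) = 4
G(18) = mex({0, 1, 2, 4, 5, 6}) = 3
G(19) = mex({0, 1, 3, 4, 5, 7}) = 2
G(20) = mex({0, 2, 3, 4, 5, 6, 7}) = 1
G(21) = mex({0, 1, 2, 3, 5, 6, 7}) = 4
G(22) = mex({0, 1, 2, 3, 4, 5, 7}) = 6
G(23) = mex({0, 1, 2, 3, 4, 5, 6}) = 7
G(24) = mex({0, 1, 2, 3, 5, 6, 7}) = 4
G(25) = mex({0, 2, 3, 4, 6, 7}) = 1
G(26) = mex({0, 1, 3, 4, 5, 6, 7}) = 2
G(27) = mex({0, 1, 2, 3, 4, 5, 6, 7}) = 8
G(28) = mex({0, 1, 2, 3, 4, 6, 7, 8}) = 5
G(29) = mex({0, 1, 2, 3, 5, 6, 7, 8, 9}) = 4
G(30) = mex({0, 1, 2, 3, 4, 5, 6, 9, 10}) = 7
G(31) = mex({0, 1, 3, 4, 5, 7, 10, 11}) = 2
G(32) = mex({0, 2, 3, 4, 5, 6, 7, 9, 11}) = 1
G(33) = mex({0, 1, 2, 3, 4, 5, 6, 7, 9, 12}) = 8
G(34) = mex({0, 1, 2, 3, 4, 5, 7, 8, 11, 12}) = 6
G(35) = mex({0, 1, 2, 3, 4, 5, 6, 8, 9, 10, 11}) = 7
Therefore G(35) = 7.

7


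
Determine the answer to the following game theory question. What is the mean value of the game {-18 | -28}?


Game = {-18 | -28}, a switch {a | b} with numbers a > b.
Its thermograph has left wall a - t and right wall b + t, which meet at t = (a - b)/2, where both equal (a + b)/2. So the mast (mean value) is at (a + b)/2.
Mean = (-18 + (-28))/2 = -46/2 = -23

-23
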